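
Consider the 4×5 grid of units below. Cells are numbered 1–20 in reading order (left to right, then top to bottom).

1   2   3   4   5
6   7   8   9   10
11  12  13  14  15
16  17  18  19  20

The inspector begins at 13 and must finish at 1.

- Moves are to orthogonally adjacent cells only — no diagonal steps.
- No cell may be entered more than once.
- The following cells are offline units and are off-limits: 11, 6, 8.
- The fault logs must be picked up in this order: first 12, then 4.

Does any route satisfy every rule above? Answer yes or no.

One route that works: 13 → 12 → 17 → 18 → 19 → 14 → 9 → 4 → 3 → 2 → 1.

yes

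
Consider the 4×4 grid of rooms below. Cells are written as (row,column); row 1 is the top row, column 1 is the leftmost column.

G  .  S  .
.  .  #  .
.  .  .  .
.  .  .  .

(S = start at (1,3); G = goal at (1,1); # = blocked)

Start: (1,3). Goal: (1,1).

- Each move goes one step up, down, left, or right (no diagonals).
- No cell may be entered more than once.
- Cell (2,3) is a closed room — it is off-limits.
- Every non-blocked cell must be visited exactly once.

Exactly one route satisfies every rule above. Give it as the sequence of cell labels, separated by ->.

(1,3) -> (1,4) -> (2,4) -> (3,4) -> (4,4) -> (4,3) -> (3,3) -> (3,2) -> (4,2) -> (4,1) -> (3,1) -> (2,1) -> (2,2) -> (1,2) -> (1,1)

Need to visit all 15 open cells exactly once, starting at (1,3) and ending at (1,1).
Cell (1,4) has only two open neighbours ((2,4) and (1,3)), so the path must pass straight through it: one of those is the cell it's entered from and the other is where it exits.
Route from (1,3): right to (1,4), 3× down (reaching (4,4)), left to (4,3), up to (3,3), left to (3,2), down to (4,2), left to (4,1), 2× up (reaching (2,1)), right to (2,2), up to (1,2), left to (1,1) — 14 moves in all.
Check: all 15 open cells covered.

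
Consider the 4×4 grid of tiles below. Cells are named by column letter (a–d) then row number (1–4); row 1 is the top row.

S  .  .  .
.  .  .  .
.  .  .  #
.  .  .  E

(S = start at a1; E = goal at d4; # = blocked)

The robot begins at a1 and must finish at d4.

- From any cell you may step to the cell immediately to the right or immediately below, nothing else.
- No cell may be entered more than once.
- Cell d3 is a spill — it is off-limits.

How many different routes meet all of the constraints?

10

A right/down-only route from a1 to d4 makes exactly 3 down-moves and 3 right-moves in some order.
With no other constraints that would be C(6,3) = 20 routes.
Subtract routes through each blocked cell (inclusion–exclusion for overlaps): − through d3: 10 → 10.
That gives 10 routes.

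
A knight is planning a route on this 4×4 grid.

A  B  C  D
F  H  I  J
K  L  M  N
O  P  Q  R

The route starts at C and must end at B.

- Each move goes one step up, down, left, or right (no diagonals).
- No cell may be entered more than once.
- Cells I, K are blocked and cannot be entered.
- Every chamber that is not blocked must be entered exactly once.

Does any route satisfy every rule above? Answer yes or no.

no

Cell O has only one open neighbour but is neither the start nor the goal, so a Hamiltonian route would have to both enter and leave it through the same neighbour — impossible without revisiting.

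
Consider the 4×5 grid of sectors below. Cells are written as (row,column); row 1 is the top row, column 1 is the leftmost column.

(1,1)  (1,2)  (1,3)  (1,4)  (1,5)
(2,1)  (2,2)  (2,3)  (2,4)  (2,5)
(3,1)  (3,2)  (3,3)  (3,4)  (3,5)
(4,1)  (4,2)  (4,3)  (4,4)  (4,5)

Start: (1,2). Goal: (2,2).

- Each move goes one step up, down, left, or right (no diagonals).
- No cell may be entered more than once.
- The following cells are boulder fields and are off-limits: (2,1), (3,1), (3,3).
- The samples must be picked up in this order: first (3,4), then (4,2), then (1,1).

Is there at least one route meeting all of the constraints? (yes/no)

(1,1) must be visited but has only one open neighbour ((1,2)), and it is neither the start nor the goal — the route would have to enter and leave through (1,2), re-entering it.

no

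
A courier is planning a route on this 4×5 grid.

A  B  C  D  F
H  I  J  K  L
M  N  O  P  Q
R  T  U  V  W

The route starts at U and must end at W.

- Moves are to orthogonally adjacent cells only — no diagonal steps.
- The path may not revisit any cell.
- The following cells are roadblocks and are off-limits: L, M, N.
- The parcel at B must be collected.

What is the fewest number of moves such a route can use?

10

Any route passes through B somewhere between U and W. Summing Manhattan distances along the two legs (U → B → W) gives a lower bound of 4 + 6 = 10 moves.
A route of 10 moves achieves this: U → O → J → I → B → C → D → K → P → V → W.
Since 10 matches the lower bound, it is optimal.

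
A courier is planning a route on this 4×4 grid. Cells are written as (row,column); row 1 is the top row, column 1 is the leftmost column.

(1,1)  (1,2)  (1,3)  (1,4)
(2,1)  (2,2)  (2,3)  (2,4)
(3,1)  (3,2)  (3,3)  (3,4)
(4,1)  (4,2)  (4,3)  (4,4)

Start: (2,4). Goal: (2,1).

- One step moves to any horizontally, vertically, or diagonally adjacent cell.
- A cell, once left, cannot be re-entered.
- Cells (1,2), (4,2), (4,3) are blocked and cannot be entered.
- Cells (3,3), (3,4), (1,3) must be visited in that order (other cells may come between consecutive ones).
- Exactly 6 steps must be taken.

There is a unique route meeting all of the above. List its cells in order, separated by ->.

The waypoints must appear in the order (3,3), (3,4), (1,3), with no cell reused.
Route from (2,4): down-left to (3,3), right to (3,4), up-left to (2,3), up to (1,3), down-left to (2,2), left to (2,1) — 6 moves in all.
Check: order respected ((3,3) at step 1, (3,4) at step 2, (1,3) at step 4); 6 moves as required.

(2,4) -> (3,3) -> (3,4) -> (2,3) -> (1,3) -> (2,2) -> (2,1)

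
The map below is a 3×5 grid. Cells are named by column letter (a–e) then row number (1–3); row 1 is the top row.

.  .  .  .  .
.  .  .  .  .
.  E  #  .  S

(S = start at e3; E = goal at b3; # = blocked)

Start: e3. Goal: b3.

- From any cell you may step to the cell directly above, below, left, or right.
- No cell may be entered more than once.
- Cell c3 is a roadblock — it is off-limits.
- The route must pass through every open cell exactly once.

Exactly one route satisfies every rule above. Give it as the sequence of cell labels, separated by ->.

Need to visit all 14 open cells exactly once, starting at e3 and ending at b3.
Cell a1 has only two open neighbours (a2 and b1), so the path must pass straight through it: one of those is the cell it's entered from and the other is where it exits.
Route from e3: left 1 to d3, up 1 to d2, right 1 to e2, up 1 to e1, left 2 to c1, down 1 to c2, left 1 to b2, up 1 to b1, left 1 to a1, down 2 to a3, right 1 to b3 — 13 moves in all.
Check: all 14 open cells covered.

e3 -> d3 -> d2 -> e2 -> e1 -> d1 -> c1 -> c2 -> b2 -> b1 -> a1 -> a2 -> a3 -> b3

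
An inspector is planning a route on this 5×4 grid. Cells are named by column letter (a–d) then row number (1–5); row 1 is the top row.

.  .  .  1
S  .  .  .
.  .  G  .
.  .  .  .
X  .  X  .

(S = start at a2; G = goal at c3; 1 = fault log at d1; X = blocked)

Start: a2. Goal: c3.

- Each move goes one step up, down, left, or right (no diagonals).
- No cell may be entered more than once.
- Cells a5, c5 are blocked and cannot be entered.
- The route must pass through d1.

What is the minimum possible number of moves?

7

Any route passes through d1 somewhere between a2 and c3. Summing Manhattan distances along the two legs (a2 → d1 → c3) gives a lower bound of 4 + 3 = 7 moves.
A route of 7 moves achieves this: a2 → a1 → b1 → c1 → d1 → d2 → d3 → c3.
Since 7 matches the lower bound, it is optimal.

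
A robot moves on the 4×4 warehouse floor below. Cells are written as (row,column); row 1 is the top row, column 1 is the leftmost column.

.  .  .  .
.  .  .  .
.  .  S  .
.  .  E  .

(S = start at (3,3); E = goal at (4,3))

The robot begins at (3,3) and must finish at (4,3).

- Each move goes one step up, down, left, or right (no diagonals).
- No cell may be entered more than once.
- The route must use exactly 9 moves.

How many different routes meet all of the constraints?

21

Need simple routes of exactly 9 moves from (3,3) to (4,3) (Manhattan distance 1, so 4 moves are spent on a detour and 4 undoing it).
Branch systematically from the start, pruning whenever the remaining move budget drops below the Manhattan distance to (4,3) or differs from it in parity. Grouping the completions by first move — via (2,3): 10; via (3,2): 5; via (3,4): 6 (no valid completion starts via (4,3)) — and summing: 10 + 5 + 6 = 21.
That gives 21 routes.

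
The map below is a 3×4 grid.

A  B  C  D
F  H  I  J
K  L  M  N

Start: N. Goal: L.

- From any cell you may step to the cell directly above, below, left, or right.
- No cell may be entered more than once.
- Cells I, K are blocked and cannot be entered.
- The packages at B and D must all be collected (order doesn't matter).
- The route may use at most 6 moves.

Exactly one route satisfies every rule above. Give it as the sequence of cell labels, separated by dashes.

The 6-move cap with required stops at B, D leaves no slack for detours.
Route from N: 2× up (reaching D), 2× left (reaching B), 2× down (reaching L) — 6 moves in all.
Check: all required cells visited; 6 ≤ 6 moves.

N - J - D - C - B - H - L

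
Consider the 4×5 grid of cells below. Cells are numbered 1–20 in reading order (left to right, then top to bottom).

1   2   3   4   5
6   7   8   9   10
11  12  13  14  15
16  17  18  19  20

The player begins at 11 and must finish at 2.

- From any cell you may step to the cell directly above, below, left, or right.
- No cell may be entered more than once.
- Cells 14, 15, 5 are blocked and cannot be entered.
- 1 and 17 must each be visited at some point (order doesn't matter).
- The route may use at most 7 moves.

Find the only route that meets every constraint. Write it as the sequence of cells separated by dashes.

The 7-move cap with required stops at 1, 17 leaves no slack for detours.
Route from 11: down 1 to 16, right 1 to 17, up 2 to 7, left 1 to 6, up 1 to 1, right 1 to 2 — 7 moves in all.
Check: all required cells visited; 7 ≤ 7 moves.

11 - 16 - 17 - 12 - 7 - 6 - 1 - 2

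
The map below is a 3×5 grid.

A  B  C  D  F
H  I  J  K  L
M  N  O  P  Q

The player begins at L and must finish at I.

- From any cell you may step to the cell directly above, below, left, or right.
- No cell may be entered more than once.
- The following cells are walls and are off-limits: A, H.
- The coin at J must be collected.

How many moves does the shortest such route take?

Any route passes through J somewhere between L and I. Summing Manhattan distances along the two legs (L → J → I) gives a lower bound of 2 + 1 = 3 moves.
A route of 3 moves achieves this: L → K → J → I.
Since 3 matches the lower bound, it is optimal.

3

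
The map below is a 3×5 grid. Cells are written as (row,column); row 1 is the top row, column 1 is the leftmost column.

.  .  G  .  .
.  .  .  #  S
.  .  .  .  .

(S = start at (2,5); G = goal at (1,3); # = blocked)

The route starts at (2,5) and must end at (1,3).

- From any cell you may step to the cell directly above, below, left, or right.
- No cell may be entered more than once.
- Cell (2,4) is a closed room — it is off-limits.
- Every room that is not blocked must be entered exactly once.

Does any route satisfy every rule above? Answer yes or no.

no

Exhausting the options from (2,5), every branch either dead-ends against blocked cells, would have to re-enter a cell already used, or reaches the goal with a constraint still unmet.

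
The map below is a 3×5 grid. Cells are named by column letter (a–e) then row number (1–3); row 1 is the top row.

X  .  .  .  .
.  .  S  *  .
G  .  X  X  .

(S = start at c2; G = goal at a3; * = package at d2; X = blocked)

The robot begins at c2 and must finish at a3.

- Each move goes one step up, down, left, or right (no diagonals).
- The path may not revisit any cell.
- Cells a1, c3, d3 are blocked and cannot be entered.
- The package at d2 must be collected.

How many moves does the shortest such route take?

7

Any route passes through d2 somewhere between c2 and a3. Summing Manhattan distances along the two legs (c2 → d2 → a3) gives a lower bound of 1 + 4 = 5 moves.
The shortest route satisfying every rule uses 7 moves: c2 → d2 → d1 → c1 → b1 → b2 → b3 → a3.
The bound of 5 isn't tight here; checking systematically, no route of length 5 through 6 satisfies every constraint, so 7 is the minimum.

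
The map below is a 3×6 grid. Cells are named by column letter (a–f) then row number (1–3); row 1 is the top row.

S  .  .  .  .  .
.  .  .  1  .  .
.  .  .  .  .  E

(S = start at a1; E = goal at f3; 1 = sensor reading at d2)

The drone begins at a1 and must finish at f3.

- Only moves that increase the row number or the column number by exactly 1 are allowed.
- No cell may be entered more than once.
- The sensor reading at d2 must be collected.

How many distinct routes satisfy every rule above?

A right/down-only route from a1 to f3 makes exactly 2 down-moves and 5 right-moves in some order.
With no other constraints that would be C(7,2) = 21 routes.
Split at d2 and multiply the segment counts: a1→d2: 4; d2→f3: 3; product = 12.
That gives 12 routes.

12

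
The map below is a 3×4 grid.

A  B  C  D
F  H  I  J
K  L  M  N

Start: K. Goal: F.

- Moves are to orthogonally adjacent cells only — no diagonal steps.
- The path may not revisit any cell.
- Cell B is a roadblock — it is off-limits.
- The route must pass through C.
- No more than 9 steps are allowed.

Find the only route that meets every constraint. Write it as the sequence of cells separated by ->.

K -> L -> M -> N -> J -> D -> C -> I -> H -> F

The 9-move cap with required stops at C leaves no slack for detours.
Route from K: right 3 to N, up 2 to D, left 1 to C, down 1 to I, left 2 to F — 9 moves in all.
Check: all required cells visited; 9 ≤ 9 moves.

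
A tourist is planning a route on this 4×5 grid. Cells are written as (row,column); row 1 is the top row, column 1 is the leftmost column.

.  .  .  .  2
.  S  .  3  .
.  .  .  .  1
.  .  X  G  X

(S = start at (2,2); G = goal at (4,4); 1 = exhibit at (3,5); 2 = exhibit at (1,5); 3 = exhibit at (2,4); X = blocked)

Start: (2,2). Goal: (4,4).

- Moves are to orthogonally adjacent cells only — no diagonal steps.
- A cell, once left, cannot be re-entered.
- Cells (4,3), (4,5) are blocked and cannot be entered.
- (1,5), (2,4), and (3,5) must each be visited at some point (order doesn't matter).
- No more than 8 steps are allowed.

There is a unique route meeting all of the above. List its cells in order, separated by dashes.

Any route must reach (1,5), (2,4), and (3,5) and still end at (4,4) within 8 moves, so the order of the required stops is forced.
Route from (2,2): right 2 to (2,4), up 1 to (1,4), right 1 to (1,5), down 2 to (3,5), left 1 to (3,4), down 1 to (4,4) — 8 moves in all.
Check: all required cells visited; 8 ≤ 8 moves.

(2,2) - (2,3) - (2,4) - (1,4) - (1,5) - (2,5) - (3,5) - (3,4) - (4,4)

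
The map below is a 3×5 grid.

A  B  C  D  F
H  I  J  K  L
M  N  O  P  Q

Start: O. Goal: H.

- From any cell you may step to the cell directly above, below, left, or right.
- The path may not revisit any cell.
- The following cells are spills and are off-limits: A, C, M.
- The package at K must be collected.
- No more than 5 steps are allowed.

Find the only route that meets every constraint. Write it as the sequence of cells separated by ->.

Any route must reach K and still end at H within 5 moves, so the order of the required stops is forced.
Route from O: right 1 to P, up 1 to K, left 3 to H — 5 moves in all.
Check: all required cells visited; 5 ≤ 5 moves.

O -> P -> K -> J -> I -> H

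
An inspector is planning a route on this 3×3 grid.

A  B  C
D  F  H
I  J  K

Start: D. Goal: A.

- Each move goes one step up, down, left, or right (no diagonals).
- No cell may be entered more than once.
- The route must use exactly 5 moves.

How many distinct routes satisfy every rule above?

2

Need simple routes of exactly 5 moves from D to A (Manhattan distance 1, so 2 moves are spent on a detour and 2 undoing it).
Enumerating: D I J F B A | D F H C B A.
That gives 2 routes.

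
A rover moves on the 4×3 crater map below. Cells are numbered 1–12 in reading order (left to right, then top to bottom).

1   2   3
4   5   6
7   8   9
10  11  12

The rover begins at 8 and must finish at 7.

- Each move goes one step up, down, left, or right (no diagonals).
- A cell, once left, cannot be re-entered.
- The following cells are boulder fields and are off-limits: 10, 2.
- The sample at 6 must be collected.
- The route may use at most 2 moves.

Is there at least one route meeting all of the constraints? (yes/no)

Even ignoring the no-revisit rule, getting from 8 to 7 via 6 needs at least 2 + 3 = 5 moves (Manhattan distance per leg), which exceeds the 2-move limit.

no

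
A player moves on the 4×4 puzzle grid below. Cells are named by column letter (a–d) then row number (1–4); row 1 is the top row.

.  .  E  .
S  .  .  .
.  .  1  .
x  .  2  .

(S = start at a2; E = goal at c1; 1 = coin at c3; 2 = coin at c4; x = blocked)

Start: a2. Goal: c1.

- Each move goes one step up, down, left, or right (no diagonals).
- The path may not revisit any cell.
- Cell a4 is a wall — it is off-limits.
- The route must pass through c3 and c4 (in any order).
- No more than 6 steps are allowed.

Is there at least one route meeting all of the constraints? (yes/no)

no

Even ignoring the no-revisit rule, getting from a2 to c1, taking the cheapest ordering a2 → c3 → c4 → c1 needs at least 3 + 1 + 3 = 7 moves (Manhattan distance per leg), which exceeds the 6-move limit.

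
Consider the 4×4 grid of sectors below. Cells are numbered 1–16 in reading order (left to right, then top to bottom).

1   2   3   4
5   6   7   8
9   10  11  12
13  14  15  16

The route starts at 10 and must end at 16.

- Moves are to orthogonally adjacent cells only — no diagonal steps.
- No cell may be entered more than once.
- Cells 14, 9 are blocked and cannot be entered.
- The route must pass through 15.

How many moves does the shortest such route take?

Any route passes through 15 somewhere between 10 and 16. Summing Manhattan distances along the two legs (10 → 15 → 16) gives a lower bound of 2 + 1 = 3 moves.
A route of 3 moves achieves this: 10 → 11 → 15 → 16.
Since 3 matches the lower bound, it is optimal.

3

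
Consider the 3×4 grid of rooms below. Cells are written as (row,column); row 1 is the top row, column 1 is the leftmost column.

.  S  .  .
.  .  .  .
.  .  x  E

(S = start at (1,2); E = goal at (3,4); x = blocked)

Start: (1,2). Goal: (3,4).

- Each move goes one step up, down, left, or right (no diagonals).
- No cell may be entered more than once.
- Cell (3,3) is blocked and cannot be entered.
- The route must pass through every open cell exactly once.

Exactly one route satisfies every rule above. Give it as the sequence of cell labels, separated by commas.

Need to visit all 11 open cells exactly once, starting at (1,2) and ending at (3,4).
Cell (3,1) has only two open neighbours ((2,1) and (3,2)), so the path must pass straight through it: one of those is the cell it's entered from and the other is where it exits.
Route from (1,2): left to (1,1), 2× down (reaching (3,1)), right to (3,2), up to (2,2), right to (2,3), up to (1,3), right to (1,4), 2× down (reaching (3,4)) — 10 moves in all.
Check: all 11 open cells covered.

(1,2), (1,1), (2,1), (3,1), (3,2), (2,2), (2,3), (1,3), (1,4), (2,4), (3,4)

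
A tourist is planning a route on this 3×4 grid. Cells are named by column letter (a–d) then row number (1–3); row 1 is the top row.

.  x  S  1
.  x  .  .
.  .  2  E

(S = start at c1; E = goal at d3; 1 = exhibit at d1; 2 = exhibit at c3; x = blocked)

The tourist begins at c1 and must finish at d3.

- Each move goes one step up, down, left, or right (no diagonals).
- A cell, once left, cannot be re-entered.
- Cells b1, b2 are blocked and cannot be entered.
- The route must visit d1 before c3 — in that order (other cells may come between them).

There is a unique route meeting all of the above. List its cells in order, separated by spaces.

c1 d1 d2 c2 c3 d3

The waypoints must appear in the order d1, c3, with no cell reused.
Route from c1: right to d1, down to d2, left to c2, down to c3, right to d3 — 5 moves in all.
Check: order respected (1 at step 1, 2 at step 4).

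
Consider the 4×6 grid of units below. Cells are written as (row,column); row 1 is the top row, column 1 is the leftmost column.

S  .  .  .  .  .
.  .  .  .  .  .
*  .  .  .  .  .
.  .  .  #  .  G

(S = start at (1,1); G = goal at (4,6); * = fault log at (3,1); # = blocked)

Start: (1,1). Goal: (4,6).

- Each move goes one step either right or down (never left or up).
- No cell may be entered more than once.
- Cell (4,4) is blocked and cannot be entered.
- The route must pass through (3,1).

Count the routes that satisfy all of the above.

A right/down-only route from (1,1) to (4,6) makes exactly 3 down-moves and 5 right-moves in some order.
With no other constraints that would be C(8,3) = 56 routes.
Split at (3,1) and multiply the segment counts (each segment already excludes blocked cells): (1,1)→(3,1): 1; (3,1)→(4,6): 2; product = 2.
That gives 2 routes.

2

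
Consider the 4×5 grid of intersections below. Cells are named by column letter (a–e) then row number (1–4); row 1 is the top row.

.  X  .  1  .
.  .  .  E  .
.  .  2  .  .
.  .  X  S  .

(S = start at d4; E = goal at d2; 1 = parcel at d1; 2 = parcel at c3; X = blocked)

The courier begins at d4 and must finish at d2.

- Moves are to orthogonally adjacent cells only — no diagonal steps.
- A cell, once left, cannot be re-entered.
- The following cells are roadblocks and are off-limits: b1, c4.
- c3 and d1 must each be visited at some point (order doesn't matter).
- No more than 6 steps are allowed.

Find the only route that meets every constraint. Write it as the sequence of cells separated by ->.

The budget equals the shortest possible length, so every move has to be on a shortest route through the required cells.
Route from d4: up to d3, left to c3, 2× up (reaching c1), right to d1, down to d2 — 6 moves in all.
Check: all required cells visited; 6 ≤ 6 moves.

d4 -> d3 -> c3 -> c2 -> c1 -> d1 -> d2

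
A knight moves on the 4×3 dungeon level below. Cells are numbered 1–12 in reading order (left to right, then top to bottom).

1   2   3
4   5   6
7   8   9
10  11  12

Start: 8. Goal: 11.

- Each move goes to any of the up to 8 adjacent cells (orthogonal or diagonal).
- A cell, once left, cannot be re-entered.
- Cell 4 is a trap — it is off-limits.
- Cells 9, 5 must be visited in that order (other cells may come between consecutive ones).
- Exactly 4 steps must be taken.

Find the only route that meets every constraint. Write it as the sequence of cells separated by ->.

8 -> 9 -> 5 -> 7 -> 11

The waypoints must appear in the order 9, 5, with no cell reused.
Route from 8: right 1 to 9, up-left 1 to 5, down-left 1 to 7, down-right 1 to 11 — 4 moves in all.
Check: order respected (9 at step 1, 5 at step 2); 4 moves as required.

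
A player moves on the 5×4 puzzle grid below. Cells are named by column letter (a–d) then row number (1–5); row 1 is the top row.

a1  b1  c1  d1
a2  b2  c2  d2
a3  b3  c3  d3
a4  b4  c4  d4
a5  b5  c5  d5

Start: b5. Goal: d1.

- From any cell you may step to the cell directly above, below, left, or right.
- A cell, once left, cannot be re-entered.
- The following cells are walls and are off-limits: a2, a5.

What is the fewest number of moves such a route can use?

The Manhattan distance from b5 to d1 is |5−1| + |2−4| = 6, so at least 6 moves are needed.
A route of 6 moves achieves this: b5 → b4 → b3 → b2 → b1 → c1 → d1.
Since 6 matches the lower bound, it is optimal.

6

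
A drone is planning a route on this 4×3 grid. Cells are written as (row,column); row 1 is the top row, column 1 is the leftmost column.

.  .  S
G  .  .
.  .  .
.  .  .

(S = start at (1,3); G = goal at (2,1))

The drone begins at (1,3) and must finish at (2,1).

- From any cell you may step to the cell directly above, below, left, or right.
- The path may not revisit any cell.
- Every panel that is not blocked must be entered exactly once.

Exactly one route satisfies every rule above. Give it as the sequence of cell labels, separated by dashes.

Need to visit all 12 open cells exactly once, starting at (1,3) and ending at (2,1).
Cell (4,1) has only two open neighbours ((3,1) and (4,2)), so the path must pass straight through it: one of those is the cell it's entered from and the other is where it exits.
Route from (1,3): down 3 to (4,3), left 2 to (4,1), up 1 to (3,1), right 1 to (3,2), up 2 to (1,2), left 1 to (1,1), down 1 to (2,1) — 11 moves in all.
Check: all 12 open cells covered.

(1,3) - (2,3) - (3,3) - (4,3) - (4,2) - (4,1) - (3,1) - (3,2) - (2,2) - (1,2) - (1,1) - (2,1)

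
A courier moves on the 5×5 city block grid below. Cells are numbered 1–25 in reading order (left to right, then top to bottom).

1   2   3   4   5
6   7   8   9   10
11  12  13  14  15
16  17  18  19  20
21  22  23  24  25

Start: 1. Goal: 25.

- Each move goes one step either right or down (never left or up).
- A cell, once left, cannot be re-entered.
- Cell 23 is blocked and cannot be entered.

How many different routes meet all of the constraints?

A right/down-only route from 1 to 25 makes exactly 4 down-moves and 4 right-moves in some order.
With no other constraints that would be C(8,4) = 70 routes.
Subtract routes through each blocked cell (inclusion–exclusion for overlaps): − through 23: 15 → 55.
That gives 55 routes.

55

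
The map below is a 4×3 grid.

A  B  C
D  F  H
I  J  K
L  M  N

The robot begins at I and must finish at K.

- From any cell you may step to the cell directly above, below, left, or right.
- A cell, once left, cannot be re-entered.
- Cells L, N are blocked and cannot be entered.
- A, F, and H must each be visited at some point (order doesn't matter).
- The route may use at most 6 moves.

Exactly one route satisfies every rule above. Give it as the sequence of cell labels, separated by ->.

The budget equals the shortest possible length, so every move has to be on a shortest route through the required cells.
Route from I: up 2 to A, right 1 to B, down 1 to F, right 1 to H, down 1 to K — 6 moves in all.
Check: all required cells visited; 6 ≤ 6 moves.

I -> D -> A -> B -> F -> H -> K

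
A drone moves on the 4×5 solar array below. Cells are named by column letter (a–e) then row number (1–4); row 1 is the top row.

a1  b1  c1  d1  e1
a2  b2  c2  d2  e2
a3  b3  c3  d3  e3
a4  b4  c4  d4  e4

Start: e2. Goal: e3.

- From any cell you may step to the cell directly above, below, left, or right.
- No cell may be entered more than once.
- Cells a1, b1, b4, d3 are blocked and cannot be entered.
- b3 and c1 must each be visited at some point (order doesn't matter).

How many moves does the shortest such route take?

11

Any route passes through b3 and c1 in some order between e2 and e3. Summing Manhattan distances along each leg and taking the cheapest ordering (e2 → c1 → b3 → e3) gives a lower bound of 3 + 3 + 3 = 9 moves.
That bound ignores the blocked cells. Measuring each leg by the fewest moves that actually steer around them (e2→c1: 3; c1→b3: 3; b3→e3: 5) raises the lower bound to 11.
A route of 11 moves exists: e2 → e1 → d1 → c1 → c2 → b2 → b3 → c3 → c4 → d4 → e4 → e3.
Since 11 matches that lower bound, it is optimal.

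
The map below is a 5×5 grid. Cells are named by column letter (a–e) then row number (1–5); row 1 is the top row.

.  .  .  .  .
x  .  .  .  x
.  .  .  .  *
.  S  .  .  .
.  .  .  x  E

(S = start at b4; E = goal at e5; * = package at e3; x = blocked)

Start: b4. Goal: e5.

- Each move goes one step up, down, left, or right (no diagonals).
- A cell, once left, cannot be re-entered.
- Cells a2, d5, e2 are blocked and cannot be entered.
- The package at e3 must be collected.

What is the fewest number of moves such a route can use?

Any route passes through e3 somewhere between b4 and e5. Summing Manhattan distances along the two legs (b4 → e3 → e5) gives a lower bound of 4 + 2 = 6 moves.
A route of 6 moves achieves this: b4 → b3 → c3 → d3 → e3 → e4 → e5.
Since 6 matches the lower bound, it is optimal.

6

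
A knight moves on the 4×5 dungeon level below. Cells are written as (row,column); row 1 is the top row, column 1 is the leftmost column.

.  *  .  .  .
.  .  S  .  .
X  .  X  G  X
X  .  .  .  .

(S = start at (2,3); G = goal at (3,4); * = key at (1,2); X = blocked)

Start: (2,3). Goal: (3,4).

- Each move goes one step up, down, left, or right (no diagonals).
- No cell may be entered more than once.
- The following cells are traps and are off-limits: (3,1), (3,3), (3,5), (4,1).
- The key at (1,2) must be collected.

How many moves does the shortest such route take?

Any route passes through (1,2) somewhere between (2,3) and (3,4). Summing Manhattan distances along the two legs ((2,3) → (1,2) → (3,4)) gives a lower bound of 2 + 4 = 6 moves.
A route of 6 moves achieves this: (2,3) → (2,2) → (1,2) → (1,3) → (1,4) → (2,4) → (3,4).
Since 6 matches the lower bound, it is optimal.

6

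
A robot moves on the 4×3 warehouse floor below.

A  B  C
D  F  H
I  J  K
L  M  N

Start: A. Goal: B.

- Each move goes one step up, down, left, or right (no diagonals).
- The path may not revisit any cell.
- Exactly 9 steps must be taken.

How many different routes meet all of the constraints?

9

Need simple routes of exactly 9 moves from A to B (Manhattan distance 1, so 4 moves are spent on a detour and 4 undoing it).
Branch systematically from the start, pruning whenever the remaining move budget drops below the Manhattan distance to B or differs from it in parity. Every completion starts via D: 9 (no valid completion starts via B).
That gives 9 routes.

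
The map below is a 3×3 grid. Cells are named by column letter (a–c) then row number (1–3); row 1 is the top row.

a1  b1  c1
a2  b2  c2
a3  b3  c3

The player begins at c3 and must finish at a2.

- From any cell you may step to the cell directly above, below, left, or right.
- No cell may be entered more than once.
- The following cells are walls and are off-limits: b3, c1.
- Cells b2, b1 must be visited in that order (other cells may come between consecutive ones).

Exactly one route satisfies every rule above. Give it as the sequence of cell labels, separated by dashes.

c3 - c2 - b2 - b1 - a1 - a2

The waypoints must appear in the order b2, b1, with no cell reused.
Route from c3: up 1 to c2, left 1 to b2, up 1 to b1, left 1 to a1, down 1 to a2 — 5 moves in all.
Check: order respected (b2 at step 2, b1 at step 3).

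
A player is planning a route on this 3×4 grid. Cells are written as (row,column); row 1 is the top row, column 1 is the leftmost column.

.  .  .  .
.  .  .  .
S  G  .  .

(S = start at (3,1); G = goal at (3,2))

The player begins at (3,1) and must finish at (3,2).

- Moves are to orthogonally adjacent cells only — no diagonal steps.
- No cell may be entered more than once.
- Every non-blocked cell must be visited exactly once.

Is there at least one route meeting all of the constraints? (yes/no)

yes

One route that works: (3,1) → (2,1) → (1,1) → (1,2) → (2,2) → (2,3) → (1,3) → (1,4) → (2,4) → (3,4) → (3,3) → (3,2).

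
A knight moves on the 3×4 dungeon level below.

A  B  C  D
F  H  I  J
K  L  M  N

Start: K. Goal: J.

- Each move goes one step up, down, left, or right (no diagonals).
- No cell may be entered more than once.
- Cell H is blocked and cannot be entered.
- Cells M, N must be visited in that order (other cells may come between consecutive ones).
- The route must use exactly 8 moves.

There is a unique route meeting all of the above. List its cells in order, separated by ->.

K -> F -> A -> B -> C -> I -> M -> N -> J

The waypoints must appear in the order M, N, with no cell reused.
Route from K: up 2 to A, right 2 to C, down 2 to M, right 1 to N, up 1 to J — 8 moves in all.
Check: order respected (M at step 6, N at step 7); 8 moves as required.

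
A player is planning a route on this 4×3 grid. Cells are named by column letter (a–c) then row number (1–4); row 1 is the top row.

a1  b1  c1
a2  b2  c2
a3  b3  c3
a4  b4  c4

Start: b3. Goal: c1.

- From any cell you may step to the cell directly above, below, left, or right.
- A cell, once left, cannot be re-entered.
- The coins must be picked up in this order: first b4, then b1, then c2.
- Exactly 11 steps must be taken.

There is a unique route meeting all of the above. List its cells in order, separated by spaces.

The waypoints must appear in the order b4, b1, c2, with no cell reused.
Route from b3: right 1 to c3, down 1 to c4, left 2 to a4, up 3 to a1, right 1 to b1, down 1 to b2, right 1 to c2, up 1 to c1 — 11 moves in all.
Check: order respected (b4 at step 3, b1 at step 8, c2 at step 10); 11 moves as required.

b3 c3 c4 b4 a4 a3 a2 a1 b1 b2 c2 c1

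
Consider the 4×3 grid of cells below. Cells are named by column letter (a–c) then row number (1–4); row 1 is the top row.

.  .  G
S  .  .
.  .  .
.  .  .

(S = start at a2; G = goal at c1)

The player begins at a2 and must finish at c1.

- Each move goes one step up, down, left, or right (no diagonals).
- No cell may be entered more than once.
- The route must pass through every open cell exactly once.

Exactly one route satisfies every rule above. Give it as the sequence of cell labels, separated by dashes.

a2 - a1 - b1 - b2 - b3 - a3 - a4 - b4 - c4 - c3 - c2 - c1

Need to visit all 12 open cells exactly once, starting at a2 and ending at c1.
Route from a2: up to a1, right to b1, 2× down (reaching b3), left to a3, down to a4, 2× right (reaching c4), 3× up (reaching c1) — 11 moves in all.
Check: all 12 open cells covered.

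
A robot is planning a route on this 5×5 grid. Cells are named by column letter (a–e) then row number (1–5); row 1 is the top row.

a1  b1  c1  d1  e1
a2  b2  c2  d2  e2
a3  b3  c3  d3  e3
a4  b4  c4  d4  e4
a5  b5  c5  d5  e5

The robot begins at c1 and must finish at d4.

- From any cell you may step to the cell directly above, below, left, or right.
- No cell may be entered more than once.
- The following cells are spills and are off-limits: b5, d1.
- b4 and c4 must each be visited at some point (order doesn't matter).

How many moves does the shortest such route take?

Any route passes through b4 and c4 in some order between c1 and d4. Summing Manhattan distances along each leg and taking the cheapest ordering (c1 → b4 → c4 → d4) gives a lower bound of 4 + 1 + 1 = 6 moves.
A route of 6 moves achieves this: c1 → c2 → c3 → b3 → b4 → c4 → d4.
Since 6 matches the lower bound, it is optimal.

6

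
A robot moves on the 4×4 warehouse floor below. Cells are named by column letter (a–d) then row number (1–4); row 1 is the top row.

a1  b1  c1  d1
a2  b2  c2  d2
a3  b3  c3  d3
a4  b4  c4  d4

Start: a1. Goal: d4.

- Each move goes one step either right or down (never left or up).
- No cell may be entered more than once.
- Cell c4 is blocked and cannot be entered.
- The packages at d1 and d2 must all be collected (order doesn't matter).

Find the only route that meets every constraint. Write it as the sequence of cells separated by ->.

Moves only go right or down, so the column and row indices never decrease.
Route from a1: right 3 to d1, down 3 to d4 — 6 moves in all.
Check: all required cells visited.

a1 -> b1 -> c1 -> d1 -> d2 -> d3 -> d4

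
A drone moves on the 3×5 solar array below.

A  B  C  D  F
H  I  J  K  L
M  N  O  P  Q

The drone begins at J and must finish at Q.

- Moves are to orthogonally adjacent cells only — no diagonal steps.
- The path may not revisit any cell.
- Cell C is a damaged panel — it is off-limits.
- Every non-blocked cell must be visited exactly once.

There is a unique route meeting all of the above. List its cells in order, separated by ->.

J -> I -> B -> A -> H -> M -> N -> O -> P -> K -> D -> F -> L -> Q

Need to visit all 14 open cells exactly once, starting at J and ending at Q.
Cell M has only two open neighbours (H and N), so the path must pass straight through it: one of those is the cell it's entered from and the other is where it exits.
Route from J: left to I, up to B, left to A, 2× down (reaching M), 3× right (reaching P), 2× up (reaching D), right to F, 2× down (reaching Q) — 13 moves in all.
Check: all 14 open cells covered.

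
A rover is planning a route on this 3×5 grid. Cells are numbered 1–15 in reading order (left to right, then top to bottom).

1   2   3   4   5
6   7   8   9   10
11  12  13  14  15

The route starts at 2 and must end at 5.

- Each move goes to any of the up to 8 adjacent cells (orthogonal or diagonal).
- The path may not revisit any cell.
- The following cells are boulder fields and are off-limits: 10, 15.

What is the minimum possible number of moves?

With diagonal moves allowed, the Chebyshev distance max(|Δrow|,|Δcol|) from 2 to 5 is 3, so at least 3 moves are needed.
A route of 3 moves achieves this: 2 → 3 → 4 → 5.
Since 3 matches the lower bound, it is optimal.

3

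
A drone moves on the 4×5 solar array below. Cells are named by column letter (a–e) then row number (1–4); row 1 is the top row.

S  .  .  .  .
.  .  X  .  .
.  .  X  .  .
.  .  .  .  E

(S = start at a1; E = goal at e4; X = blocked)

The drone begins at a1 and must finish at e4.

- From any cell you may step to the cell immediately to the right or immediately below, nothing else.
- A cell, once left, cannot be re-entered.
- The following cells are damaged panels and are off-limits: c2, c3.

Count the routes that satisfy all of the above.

A right/down-only route from a1 to e4 makes exactly 3 down-moves and 4 right-moves in some order.
With no other constraints that would be C(7,3) = 35 routes.
Subtract routes through each blocked cell (inclusion–exclusion for overlaps): − through c2: 18 − through c3: 18 + through c2&c3: 9 → 8.
That gives 8 routes.

8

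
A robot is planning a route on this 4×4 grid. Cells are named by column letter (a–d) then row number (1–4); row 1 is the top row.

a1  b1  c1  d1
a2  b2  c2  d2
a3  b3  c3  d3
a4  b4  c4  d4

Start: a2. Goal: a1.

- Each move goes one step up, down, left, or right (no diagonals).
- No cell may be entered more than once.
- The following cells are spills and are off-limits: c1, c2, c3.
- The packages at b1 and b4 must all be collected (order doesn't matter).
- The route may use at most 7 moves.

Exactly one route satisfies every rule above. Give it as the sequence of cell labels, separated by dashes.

a2 - a3 - a4 - b4 - b3 - b2 - b1 - a1

The budget equals the shortest possible length, so every move has to be on a shortest route through the required cells.
Route from a2: 2× down (reaching a4), right to b4, 3× up (reaching b1), left to a1 — 7 moves in all.
Check: all required cells visited; 7 ≤ 7 moves.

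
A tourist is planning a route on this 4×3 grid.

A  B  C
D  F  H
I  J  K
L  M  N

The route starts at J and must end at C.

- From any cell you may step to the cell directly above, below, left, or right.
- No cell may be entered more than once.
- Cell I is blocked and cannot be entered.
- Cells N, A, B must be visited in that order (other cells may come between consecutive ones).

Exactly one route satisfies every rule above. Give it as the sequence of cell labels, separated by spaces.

The waypoints must appear in the order N, A, B, with no cell reused.
Route from J: down 1 to M, right 1 to N, up 2 to H, left 2 to D, up 1 to A, right 2 to C — 9 moves in all.
Check: order respected (N at step 2, A at step 7, B at step 8).

J M N K H F D A B C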